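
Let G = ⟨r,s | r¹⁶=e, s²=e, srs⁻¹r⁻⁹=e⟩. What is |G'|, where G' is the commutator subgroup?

G' = [G, G] is generated by all commutators. The generator-pair commutators are: [r, s] = r⁸.
The subgroup they normally generate is {e, r⁸}, of order 2.
Check: |G/G'| = 32/2 = 16 is the order of the abelianisation.

Answer: 2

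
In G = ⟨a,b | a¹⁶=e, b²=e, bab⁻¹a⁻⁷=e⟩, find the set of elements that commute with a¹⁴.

⟨a¹⁴⟩ ⊆ C_G(a¹⁴) since powers of a¹⁴ commute with a¹⁴; so |C_G(a¹⁴)| ≥ |⟨a¹⁴⟩| = 8.
By orbit–stabilizer, |C_G(a¹⁴)| = |G| / |conj. class of a¹⁴| = 32 / 2 = 16.
The 16 elements commuting with a¹⁴ are {e, a, a², a³, a⁴, a⁵, a⁶, a⁷, a⁸, a⁹, a¹⁰, a¹¹, a¹², a¹³, a¹⁴, a¹⁵}.

Answer: {e, a, a², a³, a⁴, a⁵, a⁶, a⁷, a⁸, a⁹, a¹⁰, a¹¹, a¹², a¹³, a¹⁴, a¹⁵}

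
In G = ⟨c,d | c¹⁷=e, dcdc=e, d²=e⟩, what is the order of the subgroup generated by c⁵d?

|⟨c⁵d⟩| equals the order of c⁵d. Compute successive powers until reaching e:
  (c⁵d)¹ = c⁵d, (c⁵d)² = e.
The smallest positive k with (c⁵d)ᵏ = e is 2, so |⟨c⁵d⟩| = 2.

Answer: 2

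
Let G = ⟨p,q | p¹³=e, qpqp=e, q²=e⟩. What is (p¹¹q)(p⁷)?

Compute (p¹¹q) · (p⁷) by multiplying left to right and reducing via the relations at each step:
  (p¹¹q) · p⁷ = p⁴q

Answer: p⁴q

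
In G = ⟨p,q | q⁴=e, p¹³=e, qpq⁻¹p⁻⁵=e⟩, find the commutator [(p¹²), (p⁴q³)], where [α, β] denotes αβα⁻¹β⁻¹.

[(p¹²), (p⁴q³)] = (p¹²)·(p⁴q³)·(p¹²)⁻¹·(p⁴q³)⁻¹.
  (p¹²) · (p⁴q³) = p³q³
  (p³q³) · p = p¹¹q³
  (p¹¹q³) · (p⁶q) = p⁷

Answer: p⁷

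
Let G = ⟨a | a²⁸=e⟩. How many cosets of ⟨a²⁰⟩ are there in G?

First find ord(a²⁰) by computing successive powers:
  (a²⁰)¹ = a²⁰, (a²⁰)² = a¹², (a²⁰)³ = a⁴, (a²⁰)⁴ = a²⁴, (a²⁰)⁵ = a¹⁶, (a²⁰)⁶ = a⁸, (a²⁰)⁷ = e.
So |⟨a²⁰⟩| = ord(a²⁰) = 7. With |G| = 28, by Lagrange [G : ⟨a²⁰⟩] = 28/7 = 4.

Answer: 4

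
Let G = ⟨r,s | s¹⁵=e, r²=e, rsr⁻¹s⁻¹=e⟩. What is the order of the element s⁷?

Compute successive powers until reaching e:
  (s⁷)¹ = s⁷, (s⁷)² = s¹⁴, (s⁷)³ = s⁶, (s⁷)⁴ = s¹³, (s⁷)⁵ = s⁵, (s⁷)⁶ = s¹², (s⁷)⁷ = s⁴, (s⁷)⁸ = s¹¹, (s⁷)⁹ = s³, (s⁷)¹⁰ = s¹⁰, (s⁷)¹¹ = s², (s⁷)¹² = s⁹, (s⁷)¹³ = s, (s⁷)¹⁴ = s⁸, (s⁷)¹⁵ = e.
The smallest positive k with (s⁷)ᵏ = e is 15.

Answer: 15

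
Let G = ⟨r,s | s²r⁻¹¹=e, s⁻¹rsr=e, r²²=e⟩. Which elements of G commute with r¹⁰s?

⟨r¹⁰s⟩ ⊆ C_G(r¹⁰s) since powers of r¹⁰s commute with r¹⁰s; so |C_G(r¹⁰s)| ≥ |⟨r¹⁰s⟩| = 4.
By orbit–stabilizer, |C_G(r¹⁰s)| = |G| / |conj. class of r¹⁰s| = 44 / 11 = 4.
The 4 elements commuting with r¹⁰s are {e, r¹¹, r¹⁰s, r¹⁰s⁻¹}.

Answer: {e, r¹¹, r¹⁰s, r¹⁰s⁻¹}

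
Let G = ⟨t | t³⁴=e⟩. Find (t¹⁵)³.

Compute successive powers of (t¹⁵), reducing at each step:
  (t¹⁵)²: (t¹⁵) · t¹⁵ = t³⁰
  (t¹⁵)³: (t³⁰) · t¹⁵ = t¹¹

Answer: t¹¹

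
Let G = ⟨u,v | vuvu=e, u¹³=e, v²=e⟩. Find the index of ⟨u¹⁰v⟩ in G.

First find ord(u¹⁰v) by computing successive powers:
  (u¹⁰v)¹ = u¹⁰v, (u¹⁰v)² = e.
So |⟨u¹⁰v⟩| = ord(u¹⁰v) = 2. With |G| = 26, by Lagrange [G : ⟨u¹⁰v⟩] = 26/2 = 13.

Answer: 13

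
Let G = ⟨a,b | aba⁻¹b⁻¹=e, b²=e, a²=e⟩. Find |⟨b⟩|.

|⟨b⟩| equals the order of b. Compute successive powers until reaching e:
  b¹ = b, b² = e.
The smallest positive k with bᵏ = e is 2, so |⟨b⟩| = 2.

Answer: 2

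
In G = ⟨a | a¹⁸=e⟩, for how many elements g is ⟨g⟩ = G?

G is cyclic of order 18. An element generates G iff its order is 18, and a cyclic group of order 18 has exactly φ(18) = 6 such elements.

Answer: 6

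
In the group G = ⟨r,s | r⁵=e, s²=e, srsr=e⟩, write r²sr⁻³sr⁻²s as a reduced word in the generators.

Multiply left to right, reducing at each step:
  (r²) · s = r²s
  (r²s) · r⁻³ = s
  s · s = e
  e · r⁻² = r³
  (r³) · s = r³s

Answer: r³s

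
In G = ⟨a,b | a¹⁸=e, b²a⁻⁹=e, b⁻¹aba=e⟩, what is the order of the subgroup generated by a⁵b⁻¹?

|⟨a⁵b⁻¹⟩| equals the order of a⁵b⁻¹. Compute successive powers until reaching e:
  (a⁵b⁻¹)¹ = a⁵b⁻¹, (a⁵b⁻¹)² = a⁹, (a⁵b⁻¹)³ = a⁵b, (a⁵b⁻¹)⁴ = e.
The smallest positive k with (a⁵b⁻¹)ᵏ = e is 4, so |⟨a⁵b⁻¹⟩| = 4.

Answer: 4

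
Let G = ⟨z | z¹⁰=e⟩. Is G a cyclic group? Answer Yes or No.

|G| = 10. The element z has order 10 (its powers give 10 distinct elements), so ⟨z⟩ = G and G is cyclic.

Answer: Yes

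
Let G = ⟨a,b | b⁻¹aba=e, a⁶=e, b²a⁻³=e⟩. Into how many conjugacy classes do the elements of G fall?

The conjugacy classes (representative and size) are:
  [e] (size 1), [a] (size 2), [a²] (size 2), [a³] (size 1), [ab⁻¹] (size 3), [a²b⁻¹] (size 3).
Class equation: 1 + 2 + 2 + 1 + 3 + 3 = 12 = |G|. So G has 6 conjugacy classes.

Answer: 6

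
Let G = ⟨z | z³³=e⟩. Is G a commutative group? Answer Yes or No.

G has a single generator, so G is cyclic and hence abelian.

Answer: Yes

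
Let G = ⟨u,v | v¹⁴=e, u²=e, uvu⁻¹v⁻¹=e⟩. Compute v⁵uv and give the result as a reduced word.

Multiply left to right, reducing at each step:
  (v⁵) · u = uv⁵
  (uv⁵) · v = uv⁶

Answer: uv⁶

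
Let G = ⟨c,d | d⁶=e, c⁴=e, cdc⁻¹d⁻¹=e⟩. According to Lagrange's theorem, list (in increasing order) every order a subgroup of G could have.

|G| = 24 = 2³ · 3. By Lagrange's theorem the order of any subgroup divides 24; the divisors of 24 are 1, 2, 3, 4, 6, 8, 12, 24.

Answer: 1, 2, 3, 4, 6, 8, 12, 24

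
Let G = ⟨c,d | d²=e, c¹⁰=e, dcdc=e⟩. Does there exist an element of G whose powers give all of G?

Every cyclic group is abelian. But c·d = cd while d·c = c⁹d, so c·d ≠ d·c and G is not abelian. Hence G is not cyclic.

Answer: No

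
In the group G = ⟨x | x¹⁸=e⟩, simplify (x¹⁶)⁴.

Compute successive powers of (x¹⁶), reducing at each step:
  (x¹⁶)²: (x¹⁶) · x¹⁶ = x¹⁴
  (x¹⁶)³: (x¹⁴) · x¹⁶ = x¹²
  (x¹⁶)⁴: (x¹²) · x¹⁶ = x¹⁰

Answer: x¹⁰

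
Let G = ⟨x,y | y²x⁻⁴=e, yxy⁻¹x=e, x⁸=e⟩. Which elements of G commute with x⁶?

⟨x⁶⟩ ⊆ C_G(x⁶) since powers of x⁶ commute with x⁶; so |C_G(x⁶)| ≥ |⟨x⁶⟩| = 4.
By orbit–stabilizer, |C_G(x⁶)| = |G| / |conj. class of x⁶| = 16 / 2 = 8.
The 8 elements commuting with x⁶ are {e, x, x², x³, x⁴, x⁵, x⁶, x⁷}.

Answer: {e, x, x², x³, x⁴, x⁵, x⁶, x⁷}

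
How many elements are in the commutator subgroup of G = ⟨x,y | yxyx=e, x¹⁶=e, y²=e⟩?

G' = [G, G] is generated by all commutators. The generator-pair commutators are: [x, y] = x².
The subgroup they normally generate is {e, x², x⁴, x⁶, x⁸, x¹⁰, x¹², x¹⁴}, of order 8.
Check: |G/G'| = 32/8 = 4 is the order of the abelianisation.

Answer: 8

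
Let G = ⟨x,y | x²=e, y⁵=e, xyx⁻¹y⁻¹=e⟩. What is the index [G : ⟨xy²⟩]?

First find ord(xy²) by computing successive powers:
  (xy²)¹ = xy², (xy²)² = y⁴, (xy²)³ = xy, (xy²)⁴ = y³, (xy²)⁵ = x, (xy²)⁶ = y², (xy²)⁷ = xy⁴, (xy²)⁸ = y, (xy²)⁹ = xy³, (xy²)¹⁰ = e.
So |⟨xy²⟩| = ord(xy²) = 10. With |G| = 10, by Lagrange [G : ⟨xy²⟩] = 10/10 = 1.

Answer: 1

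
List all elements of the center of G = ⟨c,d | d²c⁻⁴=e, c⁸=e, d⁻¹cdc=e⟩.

An element z ∈ Z(G) iff z commutes with every generator.
For example c⁴ is central: (c⁴)·c = c⁵ = c·(c⁴); (c⁴)·d = d⁻¹ = d·(c⁴).
Whereas c ∉ Z(G) since c·d = cd ≠ c³d⁻¹ = d·c.
Checking each of the 16 elements this way gives Z(G) = {e, c⁴}, of order 2.

Answer: {e, c⁴}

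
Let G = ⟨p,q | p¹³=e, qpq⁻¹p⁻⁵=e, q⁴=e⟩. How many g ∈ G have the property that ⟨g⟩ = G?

⟨g⟩ = G would require ord(g) = |G| = 52, but the maximum element order in G is 13 < 52. So G is not cyclic and no single element generates it: the count is 0.

Answer: 0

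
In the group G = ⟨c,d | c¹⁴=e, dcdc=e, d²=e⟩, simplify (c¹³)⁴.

Compute successive powers of (c¹³), reducing at each step:
  (c¹³)²: (c¹³) · c¹³ = c¹²
  (c¹³)³: (c¹²) · c¹³ = c¹¹
  (c¹³)⁴: (c¹¹) · c¹³ = c¹⁰

Answer: c¹⁰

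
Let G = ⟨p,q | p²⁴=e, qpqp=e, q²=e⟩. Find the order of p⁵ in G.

Compute successive powers until reaching e:
  (p⁵)¹ = p⁵, (p⁵)² = p¹⁰, (p⁵)³ = p¹⁵, (p⁵)⁴ = p²⁰, (p⁵)⁵ = p, (p⁵)⁶ = p⁶, (p⁵)⁷ = p¹¹, (p⁵)⁸ = p¹⁶, (p⁵)⁹ = p²¹, (p⁵)¹⁰ = p², (p⁵)¹¹ = p⁷, (p⁵)¹² = p¹², (p⁵)¹³ = p¹⁷, (p⁵)¹⁴ = p²², (p⁵)¹⁵ = p³, (p⁵)¹⁶ = p⁸, (p⁵)¹⁷ = p¹³, (p⁵)¹⁸ = p¹⁸, (p⁵)¹⁹ = p²³, (p⁵)²⁰ = p⁴, (p⁵)²¹ = p⁹, (p⁵)²² = p¹⁴, (p⁵)²³ = p¹⁹, (p⁵)²⁴ = e.
The smallest positive k with (p⁵)ᵏ = e is 24.

Answer: 24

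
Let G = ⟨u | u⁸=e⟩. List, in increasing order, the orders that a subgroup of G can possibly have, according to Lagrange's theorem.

|G| = 8 = 2³. By Lagrange's theorem the order of any subgroup divides 8; the divisors of 8 are 1, 2, 4, 8.

Answer: 1, 2, 4, 8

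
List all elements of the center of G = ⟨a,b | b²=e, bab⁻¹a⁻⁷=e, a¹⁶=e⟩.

An element z ∈ Z(G) iff z commutes with every generator.
For example a⁸ is central: (a⁸)·a = a⁹ = a·(a⁸); (a⁸)·b = a⁸b = b·(a⁸).
Whereas a ∉ Z(G) since a·b = ab ≠ a⁷b = b·a.
Checking each of the 32 elements this way gives Z(G) = {e, a⁸}, of order 2.

Answer: {e, a⁸}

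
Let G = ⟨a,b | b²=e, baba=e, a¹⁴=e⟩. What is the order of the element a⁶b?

Compute successive powers until reaching e:
  (a⁶b)¹ = a⁶b, (a⁶b)² = e.
The smallest positive k with (a⁶b)ᵏ = e is 2.

Answer: 2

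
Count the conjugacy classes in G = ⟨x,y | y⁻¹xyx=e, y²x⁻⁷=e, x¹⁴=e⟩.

The conjugacy classes (representative and size) are:
  [e] (size 1), [x¹³] (size 2), [x¹²] (size 2), [x¹¹] (size 2), [x⁴] (size 2), [x⁵] (size 2), [x⁸] (size 2), [x⁷] (size 1), [x⁵y⁻¹] (size 7), [x⁵y] (size 7).
Class equation: 1 + 2 + 2 + 2 + 2 + 2 + 2 + 1 + 7 + 7 = 28 = |G|. So G has 10 conjugacy classes.

Answer: 10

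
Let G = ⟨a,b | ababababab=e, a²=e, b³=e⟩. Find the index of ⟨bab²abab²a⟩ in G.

First find ord(bab²abab²a) by computing successive powers:
  (bab²abab²a)¹ = bab²abab²a, (bab²abab²a)² = abab², (bab²abab²a)³ = bab²a, (bab²abab²a)⁴ = abab²abab², (bab²abab²a)⁵ = e.
So |⟨bab²abab²a⟩| = ord(bab²abab²a) = 5. With |G| = 60, by Lagrange [G : ⟨bab²abab²a⟩] = 60/5 = 12.

Answer: 12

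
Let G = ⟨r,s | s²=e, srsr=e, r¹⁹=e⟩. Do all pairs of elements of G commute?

r·s = rs but s·r = r¹⁸s, so r·s ≠ s·r and G is not abelian.

Answer: No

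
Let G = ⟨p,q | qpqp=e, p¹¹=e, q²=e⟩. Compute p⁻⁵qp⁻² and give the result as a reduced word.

Multiply left to right, reducing at each step:
  (p⁶) · q = p⁶q
  (p⁶q) · p⁻² = p⁸q

Answer: p⁸q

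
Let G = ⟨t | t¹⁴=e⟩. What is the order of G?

G is generated by a single element, so G is cyclic. The relator gives t¹⁴ = e and no smaller power is forced to be e, so the 14 powers {e, t, t², t³, t⁴, t⁵, t⁶, t⁷, t⁸, t⁹, t¹², t¹³, t¹¹, t¹⁰} are distinct. Hence |G| = 14.

Answer: 14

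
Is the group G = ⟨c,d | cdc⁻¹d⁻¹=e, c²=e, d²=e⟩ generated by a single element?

|G| = 4, but the maximum element order in G is 2 < 4. No single element generates all of G, so G is not cyclic.

Answer: No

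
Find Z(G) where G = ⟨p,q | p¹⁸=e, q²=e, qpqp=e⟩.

An element z ∈ Z(G) iff z commutes with every generator.
For example p⁹ is central: (p⁹)·p = p¹⁰ = p·(p⁹); (p⁹)·q = p⁹q = q·(p⁹).
Whereas p ∉ Z(G) since p·q = pq ≠ p¹⁷q = q·p.
Checking each of the 36 elements this way gives Z(G) = {e, p⁹}, of order 2.

Answer: {e, p⁹}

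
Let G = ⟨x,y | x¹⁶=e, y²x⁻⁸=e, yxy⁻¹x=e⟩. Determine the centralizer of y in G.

⟨y⟩ ⊆ C_G(y) since powers of y commute with y; so |C_G(y)| ≥ |⟨y⟩| = 4.
By orbit–stabilizer, |C_G(y)| = |G| / |conj. class of y| = 32 / 8 = 4.
The 4 elements commuting with y are {e, x⁸, y, y⁻¹}.

Answer: {e, x⁸, y, y⁻¹}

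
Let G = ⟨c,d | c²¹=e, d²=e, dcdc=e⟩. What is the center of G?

An element z ∈ Z(G) iff z commutes with every generator.
For example e is central: e·c = c = c·e; e·d = d = d·e.
Whereas c ∉ Z(G) since c·d = cd ≠ c²⁰d = d·c.
Checking each of the 42 elements this way gives Z(G) = {e}, of order 1.

Answer: {e}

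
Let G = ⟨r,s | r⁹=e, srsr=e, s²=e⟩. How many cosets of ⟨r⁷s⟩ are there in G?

First find ord(r⁷s) by computing successive powers:
  (r⁷s)¹ = r⁷s, (r⁷s)² = e.
So |⟨r⁷s⟩| = ord(r⁷s) = 2. With |G| = 18, by Lagrange [G : ⟨r⁷s⟩] = 18/2 = 9.

Answer: 9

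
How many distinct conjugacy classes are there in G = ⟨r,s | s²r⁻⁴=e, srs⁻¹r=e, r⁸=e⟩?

The conjugacy classes (representative and size) are:
  [e] (size 1), [r⁷] (size 2), [r²] (size 2), [r⁵] (size 2), [r⁴] (size 1), [r²s⁻¹] (size 4), [r³s] (size 4).
Class equation: 1 + 2 + 2 + 2 + 1 + 4 + 4 = 16 = |G|. So G has 7 conjugacy classes.

Answer: 7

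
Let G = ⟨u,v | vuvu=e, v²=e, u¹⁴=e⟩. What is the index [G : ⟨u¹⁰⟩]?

First find ord(u¹⁰) by computing successive powers:
  (u¹⁰)¹ = u¹⁰, (u¹⁰)² = u⁶, (u¹⁰)³ = u², (u¹⁰)⁴ = u¹², (u¹⁰)⁵ = u⁸, (u¹⁰)⁶ = u⁴, (u¹⁰)⁷ = e.
So |⟨u¹⁰⟩| = ord(u¹⁰) = 7. With |G| = 28, by Lagrange [G : ⟨u¹⁰⟩] = 28/7 = 4.

Answer: 4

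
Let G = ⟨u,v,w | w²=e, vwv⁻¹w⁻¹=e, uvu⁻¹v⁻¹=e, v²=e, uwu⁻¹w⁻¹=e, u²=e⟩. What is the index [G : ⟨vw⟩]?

First find ord(vw) by computing successive powers:
  (vw)¹ = vw, (vw)² = e.
So |⟨vw⟩| = ord(vw) = 2. With |G| = 8, by Lagrange [G : ⟨vw⟩] = 8/2 = 4.

Answer: 4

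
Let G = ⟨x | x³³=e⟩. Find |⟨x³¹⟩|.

|⟨x³¹⟩| equals the order of x³¹. Compute successive powers until reaching e:
  (x³¹)¹ = x³¹, (x³¹)² = x²⁹, (x³¹)³ = x²⁷, (x³¹)⁴ = x²⁵, (x³¹)⁵ = x²³, (x³¹)⁶ = x²¹, (x³¹)⁷ = x¹⁹, (x³¹)⁸ = x¹⁷, (x³¹)⁹ = x¹⁵, (x³¹)¹⁰ = x¹³, (x³¹)¹¹ = x¹¹, (x³¹)¹² = x⁹, (x³¹)¹³ = x⁷, (x³¹)¹⁴ = x⁵, (x³¹)¹⁵ = x³, (x³¹)¹⁶ = x, (x³¹)¹⁷ = x³², (x³¹)¹⁸ = x³⁰, (x³¹)¹⁹ = x²⁸, (x³¹)²⁰ = x²⁶, (x³¹)²¹ = x²⁴, (x³¹)²² = x²², (x³¹)²³ = x²⁰, (x³¹)²⁴ = x¹⁸, (x³¹)²⁵ = x¹⁶, (x³¹)²⁶ = x¹⁴, (x³¹)²⁷ = x¹², (x³¹)²⁸ = x¹⁰, (x³¹)²⁹ = x⁸, (x³¹)³⁰ = x⁶, (x³¹)³¹ = x⁴, (x³¹)³² = x², (x³¹)³³ = e.
The smallest positive k with (x³¹)ᵏ = e is 33, so |⟨x³¹⟩| = 33.

Answer: 33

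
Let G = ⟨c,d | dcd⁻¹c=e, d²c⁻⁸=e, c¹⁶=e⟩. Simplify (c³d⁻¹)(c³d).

Compute (c³d⁻¹) · (c³d) by multiplying left to right and reducing via the relations at each step:
  (c³d⁻¹) · c³ = d⁻¹
  (d⁻¹) · d = e

Answer: e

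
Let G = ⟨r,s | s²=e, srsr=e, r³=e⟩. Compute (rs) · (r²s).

Compute (rs) · (r²s) by multiplying left to right and reducing via the relations at each step:
  (rs) · r² = r²s
  (r²s) · s = r²

Answer: r²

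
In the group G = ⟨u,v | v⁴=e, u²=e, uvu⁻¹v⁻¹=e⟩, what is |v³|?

Compute successive powers until reaching e:
  (v³)¹ = v³, (v³)² = v², (v³)³ = v, (v³)⁴ = e.
The smallest positive k with (v³)ᵏ = e is 4.

Answer: 4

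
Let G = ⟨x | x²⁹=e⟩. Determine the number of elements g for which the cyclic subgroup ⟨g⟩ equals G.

G is cyclic of order 29. An element generates G iff its order is 29, and a cyclic group of order 29 has exactly φ(29) = 28 such elements.

Answer: 28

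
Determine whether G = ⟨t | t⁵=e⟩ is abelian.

G has a single generator, so G is cyclic and hence abelian.

Answer: Yes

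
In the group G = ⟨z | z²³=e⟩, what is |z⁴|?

Compute successive powers until reaching e:
  (z⁴)¹ = z⁴, (z⁴)² = z⁸, (z⁴)³ = z¹², (z⁴)⁴ = z¹⁶, (z⁴)⁵ = z²⁰, (z⁴)⁶ = z, (z⁴)⁷ = z⁵, (z⁴)⁸ = z⁹, (z⁴)⁹ = z¹³, (z⁴)¹⁰ = z¹⁷, (z⁴)¹¹ = z²¹, (z⁴)¹² = z², (z⁴)¹³ = z⁶, (z⁴)¹⁴ = z¹⁰, (z⁴)¹⁵ = z¹⁴, (z⁴)¹⁶ = z¹⁸, (z⁴)¹⁷ = z²², (z⁴)¹⁸ = z³, (z⁴)¹⁹ = z⁷, (z⁴)²⁰ = z¹¹, (z⁴)²¹ = z¹⁵, (z⁴)²² = z¹⁹, (z⁴)²³ = e.
The smallest positive k with (z⁴)ᵏ = e is 23.

Answer: 23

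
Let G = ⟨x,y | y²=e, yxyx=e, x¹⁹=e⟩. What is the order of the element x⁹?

Compute successive powers until reaching e:
  (x⁹)¹ = x⁹, (x⁹)² = x¹⁸, (x⁹)³ = x⁸, (x⁹)⁴ = x¹⁷, (x⁹)⁵ = x⁷, (x⁹)⁶ = x¹⁶, (x⁹)⁷ = x⁶, (x⁹)⁸ = x¹⁵, (x⁹)⁹ = x⁵, (x⁹)¹⁰ = x¹⁴, (x⁹)¹¹ = x⁴, (x⁹)¹² = x¹³, (x⁹)¹³ = x³, (x⁹)¹⁴ = x¹², (x⁹)¹⁵ = x², (x⁹)¹⁶ = x¹¹, (x⁹)¹⁷ = x, (x⁹)¹⁸ = x¹⁰, (x⁹)¹⁹ = e.
The smallest positive k with (x⁹)ᵏ = e is 19.

Answer: 19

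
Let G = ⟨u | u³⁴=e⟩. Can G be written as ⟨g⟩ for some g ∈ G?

|G| = 34. The element u has order 34 (its powers give 34 distinct elements), so ⟨u⟩ = G and G is cyclic.

Answer: Yes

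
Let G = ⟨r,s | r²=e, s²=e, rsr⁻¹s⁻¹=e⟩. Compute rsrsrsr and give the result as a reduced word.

Multiply left to right, reducing at each step:
  r · s = rs
  (rs) · r = s
  s · s = e
  e · r = r
  r · s = rs
  (rs) · r = s

Answer: s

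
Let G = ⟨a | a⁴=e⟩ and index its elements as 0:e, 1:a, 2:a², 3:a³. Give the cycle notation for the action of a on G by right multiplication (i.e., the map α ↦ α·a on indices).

(0 1 2 3)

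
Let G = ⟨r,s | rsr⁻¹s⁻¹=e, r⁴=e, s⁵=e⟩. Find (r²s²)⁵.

Compute successive powers of (r²s²), reducing at each step:
  (r²s²)²: (r²s²) · r² = s²;   (s²) · s² = s⁴
  (r²s²)³: (s⁴) · r² = r²s⁴;   (r²s⁴) · s² = r²s
  (r²s²)⁴: (r²s) · r² = s;   s · s² = s³
  (r²s²)⁵: (s³) · r² = r²s³;   (r²s³) · s² = r²

Answer: r²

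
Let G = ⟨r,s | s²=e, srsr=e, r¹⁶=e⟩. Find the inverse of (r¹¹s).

The order of (r¹¹s) is 2 (smallest k with (r¹¹s)ᵏ = e), so (r¹¹s)⁻¹ = (r¹¹s)¹ = r¹¹s.
Check: (r¹¹s) · (r¹¹s) → (r¹¹s) · r¹¹ = s;   s · s = e, giving e as required.

Answer: r¹¹s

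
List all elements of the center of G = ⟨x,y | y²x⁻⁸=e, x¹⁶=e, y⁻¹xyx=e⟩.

An element z ∈ Z(G) iff z commutes with every generator.
For example x⁸ is central: (x⁸)·x = x⁹ = x·(x⁸); (x⁸)·y = y⁻¹ = y·(x⁸).
Whereas x ∉ Z(G) since x·y = xy ≠ x⁷y⁻¹ = y·x.
Checking each of the 32 elements this way gives Z(G) = {e, x⁸}, of order 2.

Answer: {e, x⁸}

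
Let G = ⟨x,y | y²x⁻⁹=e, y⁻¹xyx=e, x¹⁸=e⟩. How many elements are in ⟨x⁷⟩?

|⟨x⁷⟩| equals the order of x⁷. Compute successive powers until reaching e:
  (x⁷)¹ = x⁷, (x⁷)² = x¹⁴, (x⁷)³ = x³, (x⁷)⁴ = x¹⁰, (x⁷)⁵ = x¹⁷, (x⁷)⁶ = x⁶, (x⁷)⁷ = x¹³, (x⁷)⁸ = x², (x⁷)⁹ = x⁹, (x⁷)¹⁰ = x¹⁶, (x⁷)¹¹ = x⁵, (x⁷)¹² = x¹², (x⁷)¹³ = x, (x⁷)¹⁴ = x⁸, (x⁷)¹⁵ = x¹⁵, (x⁷)¹⁶ = x⁴, (x⁷)¹⁷ = x¹¹, (x⁷)¹⁸ = e.
The smallest positive k with (x⁷)ᵏ = e is 18, so |⟨x⁷⟩| = 18.

Answer: 18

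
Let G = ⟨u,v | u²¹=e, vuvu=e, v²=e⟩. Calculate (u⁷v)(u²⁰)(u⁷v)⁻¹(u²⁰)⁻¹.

[(u⁷v), (u²⁰)] = (u⁷v)·(u²⁰)·(u⁷v)⁻¹·(u²⁰)⁻¹.
  (u⁷v) · (u²⁰) = u⁸v
  (u⁸v) · (u⁷v) = u
  u · u = u²

Answer: u²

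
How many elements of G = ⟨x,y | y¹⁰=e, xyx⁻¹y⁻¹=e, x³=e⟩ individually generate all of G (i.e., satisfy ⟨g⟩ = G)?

G is cyclic of order 30. An element generates G iff its order is 30, and a cyclic group of order 30 has exactly φ(30) = 8 such elements.

Answer: 8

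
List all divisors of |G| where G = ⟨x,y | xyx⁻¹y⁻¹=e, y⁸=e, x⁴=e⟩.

|G| = 32 = 2⁵. By Lagrange's theorem the order of any subgroup divides 32; the divisors of 32 are 1, 2, 4, 8, 16, 32.

Answer: 1, 2, 4, 8, 16, 32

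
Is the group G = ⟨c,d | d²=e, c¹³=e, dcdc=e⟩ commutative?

c·d = cd but d·c = c¹²d, so c·d ≠ d·c and G is not abelian.

Answer: No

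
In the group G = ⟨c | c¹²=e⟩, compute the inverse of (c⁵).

The order of (c⁵) is 12 (smallest k with (c⁵)ᵏ = e), so (c⁵)⁻¹ = (c⁵)¹¹ = c⁷.
Check: (c⁵) · (c⁷) → (c⁵) · c⁷ = e, giving e as required.

Answer: c⁷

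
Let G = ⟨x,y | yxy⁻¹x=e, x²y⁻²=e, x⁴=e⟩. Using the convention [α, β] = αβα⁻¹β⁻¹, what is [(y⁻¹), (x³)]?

[(y⁻¹), (x³)] = (y⁻¹)·(x³)·(y⁻¹)⁻¹·(x³)⁻¹.
  (y⁻¹) · (x³) = xy⁻¹
  (xy⁻¹) · y = x
  x · x = x²

Answer: x²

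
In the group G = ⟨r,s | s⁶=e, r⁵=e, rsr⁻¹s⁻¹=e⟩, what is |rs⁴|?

Compute successive powers until reaching e:
  (rs⁴)¹ = rs⁴, (rs⁴)² = r²s², (rs⁴)³ = r³, (rs⁴)⁴ = r⁴s⁴, (rs⁴)⁵ = s², (rs⁴)⁶ = r, (rs⁴)⁷ = r²s⁴, (rs⁴)⁸ = r³s², (rs⁴)⁹ = r⁴, (rs⁴)¹⁰ = s⁴, (rs⁴)¹¹ = rs², (rs⁴)¹² = r², (rs⁴)¹³ = r³s⁴, (rs⁴)¹⁴ = r⁴s², (rs⁴)¹⁵ = e.
The smallest positive k with (rs⁴)ᵏ = e is 15.

Answer: 15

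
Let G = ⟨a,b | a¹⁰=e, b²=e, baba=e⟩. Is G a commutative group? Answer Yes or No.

a·b = ab but b·a = a⁹b, so a·b ≠ b·a and G is not abelian.

Answer: No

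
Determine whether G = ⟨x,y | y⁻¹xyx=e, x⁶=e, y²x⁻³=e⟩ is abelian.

x·y = xy but y·x = x²y⁻¹, so x·y ≠ y·x and G is not abelian.

Answer: No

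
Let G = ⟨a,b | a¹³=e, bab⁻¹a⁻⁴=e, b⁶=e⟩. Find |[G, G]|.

G' = [G, G] is generated by all commutators. The generator-pair commutators are: [a, b] = a¹⁰.
The subgroup they normally generate is {e, a, a², a³, a⁴, a⁵, a⁶, a⁷, a⁸, a⁹, a¹⁰, a¹¹, a¹²}, of order 13.
Check: |G/G'| = 78/13 = 6 is the order of the abelianisation.

Answer: 13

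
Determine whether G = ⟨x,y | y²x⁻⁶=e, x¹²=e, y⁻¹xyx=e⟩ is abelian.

x·y = xy but y·x = x⁵y⁻¹, so x·y ≠ y·x and G is not abelian.

Answer: No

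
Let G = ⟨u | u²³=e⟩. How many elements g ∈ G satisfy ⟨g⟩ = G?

G is cyclic of order 23. An element generates G iff its order is 23, and a cyclic group of order 23 has exactly φ(23) = 22 such elements.

Answer: 22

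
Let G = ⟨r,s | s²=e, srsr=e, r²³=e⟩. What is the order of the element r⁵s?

Compute successive powers until reaching e:
  (r⁵s)¹ = r⁵s, (r⁵s)² = e.
The smallest positive k with (r⁵s)ᵏ = e is 2.

Answer: 2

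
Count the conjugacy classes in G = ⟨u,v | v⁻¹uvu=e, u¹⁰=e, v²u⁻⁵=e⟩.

The conjugacy classes (representative and size) are:
  [e] (size 1), [u] (size 2), [u⁸] (size 2), [u⁷] (size 2), [u⁴] (size 2), [u⁵] (size 1), [u⁴v] (size 5), [u²v⁻¹] (size 5).
Class equation: 1 + 2 + 2 + 2 + 2 + 1 + 5 + 5 = 20 = |G|. So G has 8 conjugacy classes.

Answer: 8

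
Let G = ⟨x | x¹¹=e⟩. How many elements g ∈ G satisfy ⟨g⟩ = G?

G is cyclic of order 11. An element generates G iff its order is 11, and a cyclic group of order 11 has exactly φ(11) = 10 such elements.

Answer: 10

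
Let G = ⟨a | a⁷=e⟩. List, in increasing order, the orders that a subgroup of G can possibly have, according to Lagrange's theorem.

|G| = 7 = 7. By Lagrange's theorem the order of any subgroup divides 7; the divisors of 7 are 1, 7.

Answer: 1, 7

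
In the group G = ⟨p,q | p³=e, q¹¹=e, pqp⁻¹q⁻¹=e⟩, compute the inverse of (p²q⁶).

The order of (p²q⁶) is 33 (smallest k with (p²q⁶)ᵏ = e), so (p²q⁶)⁻¹ = (p²q⁶)³² = pq⁵.
Check: (p²q⁶) · (pq⁵) → (p²q⁶) · p = q⁶;   (q⁶) · q⁵ = e, giving e as required.

Answer: pq⁵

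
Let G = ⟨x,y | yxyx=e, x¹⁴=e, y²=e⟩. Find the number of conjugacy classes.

The conjugacy classes (representative and size) are:
  [e] (size 1), [x¹³] (size 2), [x²] (size 2), [x³] (size 2), [x¹⁰] (size 2), [x⁵] (size 2), [x⁸] (size 2), [x⁷] (size 1), [x⁶y] (size 7), [x⁹y] (size 7).
Class equation: 1 + 2 + 2 + 2 + 2 + 2 + 2 + 1 + 7 + 7 = 28 = |G|. So G has 10 conjugacy classes.

Answer: 10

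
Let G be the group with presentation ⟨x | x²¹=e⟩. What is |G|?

G is generated by a single element, so G is cyclic. The relator gives x²¹ = e and no smaller power is forced to be e, so the 21 powers {e, x, x², x³, x⁴, x⁵, x⁶, x⁷, x⁸, x⁹, x²⁰, x¹², x¹³, x¹¹, x¹⁰, x¹⁴, x¹⁵, x¹⁶, x¹⁷, x¹⁸, x¹⁹} are distinct. Hence |G| = 21.

Answer: 21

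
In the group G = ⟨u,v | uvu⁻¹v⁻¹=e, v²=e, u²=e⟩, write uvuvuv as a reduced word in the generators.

Multiply left to right, reducing at each step:
  u · v = uv
  (uv) · u = v
  v · v = e
  e · u = u
  u · v = uv

Answer: uv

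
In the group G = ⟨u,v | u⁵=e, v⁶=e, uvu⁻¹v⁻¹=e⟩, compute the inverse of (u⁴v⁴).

The order of (u⁴v⁴) is 15 (smallest k with (u⁴v⁴)ᵏ = e), so (u⁴v⁴)⁻¹ = (u⁴v⁴)¹⁴ = uv².
Check: (u⁴v⁴) · (uv²) → (u⁴v⁴) · u = v⁴;   (v⁴) · v² = e, giving e as required.

Answer: uv²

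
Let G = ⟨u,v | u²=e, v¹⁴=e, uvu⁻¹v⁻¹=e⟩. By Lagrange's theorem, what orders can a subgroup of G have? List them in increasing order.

|G| = 28 = 2² · 7. By Lagrange's theorem the order of any subgroup divides 28; the divisors of 28 are 1, 2, 4, 7, 14, 28.

Answer: 1, 2, 4, 7, 14, 28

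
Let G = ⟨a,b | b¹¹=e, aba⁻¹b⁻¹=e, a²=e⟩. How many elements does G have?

Enumerate words in the generators, reducing via the relations: the distinct elements are
  {a, b, e, ab, b², b³, b⁴, b⁵, b⁶, b⁷, b⁸, b⁹, ab², ab³, ab⁴, ab⁵, ab⁶, ab⁷, ab⁸, ab⁹, b¹⁰, ab¹⁰}.
No further products give new elements, so |G| = 22.

Answer: 22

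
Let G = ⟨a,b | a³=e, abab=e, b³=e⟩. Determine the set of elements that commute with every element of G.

An element z ∈ Z(G) iff z commutes with every generator.
For example e is central: e·a = a = a·e; e·b = b = b·e.
Whereas a ∉ Z(G) since a·b = ab ≠ a²b² = b·a.
Checking each of the 12 elements this way gives Z(G) = {e}, of order 1.

Answer: {e}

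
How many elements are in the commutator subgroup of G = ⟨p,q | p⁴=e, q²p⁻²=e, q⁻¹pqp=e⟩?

G' = [G, G] is generated by all commutators. The generator-pair commutators are: [p, q] = p².
The subgroup they normally generate is {e, p²}, of order 2.
Check: |G/G'| = 8/2 = 4 is the order of the abelianisation.

Answer: 2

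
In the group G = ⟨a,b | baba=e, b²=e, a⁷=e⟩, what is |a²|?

Compute successive powers until reaching e:
  (a²)¹ = a², (a²)² = a⁴, (a²)³ = a⁶, (a²)⁴ = a, (a²)⁵ = a³, (a²)⁶ = a⁵, (a²)⁷ = e.
The smallest positive k with (a²)ᵏ = e is 7.

Answer: 7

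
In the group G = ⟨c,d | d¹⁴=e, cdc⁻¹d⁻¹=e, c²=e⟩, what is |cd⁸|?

Compute successive powers until reaching e:
  (cd⁸)¹ = cd⁸, (cd⁸)² = d², (cd⁸)³ = cd¹⁰, (cd⁸)⁴ = d⁴, (cd⁸)⁵ = cd¹², (cd⁸)⁶ = d⁶, (cd⁸)⁷ = c, (cd⁸)⁸ = d⁸, (cd⁸)⁹ = cd², (cd⁸)¹⁰ = d¹⁰, (cd⁸)¹¹ = cd⁴, (cd⁸)¹² = d¹², (cd⁸)¹³ = cd⁶, (cd⁸)¹⁴ = e.
The smallest positive k with (cd⁸)ᵏ = e is 14.

Answer: 14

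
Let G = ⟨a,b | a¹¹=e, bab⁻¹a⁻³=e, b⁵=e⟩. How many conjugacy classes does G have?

The conjugacy classes (representative and size) are:
  [e] (size 1), [a³] (size 5), [a⁶] (size 5), [a⁷b] (size 11), [a⁹b²] (size 11), [a⁷b³] (size 11), [a⁷b⁴] (size 11).
Class equation: 1 + 5 + 5 + 11 + 11 + 11 + 11 = 55 = |G|. So G has 7 conjugacy classes.

Answer: 7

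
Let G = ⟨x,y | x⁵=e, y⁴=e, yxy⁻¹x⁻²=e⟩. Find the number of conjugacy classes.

The conjugacy classes (representative and size) are:
  [e] (size 1), [x⁴] (size 4), [x²y] (size 5), [y²] (size 5), [x³y³] (size 5).
Class equation: 1 + 4 + 5 + 5 + 5 = 20 = |G|. So G has 5 conjugacy classes.

Answer: 5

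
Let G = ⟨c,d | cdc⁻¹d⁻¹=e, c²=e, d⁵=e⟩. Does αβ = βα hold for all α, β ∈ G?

Each pair of generators commutes: c·d = cd = d·c. Since the generators pairwise commute, every element of G commutes with every other, so G is abelian.

Answer: Yes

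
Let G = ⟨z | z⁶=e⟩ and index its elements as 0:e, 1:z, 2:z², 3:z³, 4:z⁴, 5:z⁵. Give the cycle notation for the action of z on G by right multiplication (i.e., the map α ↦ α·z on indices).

(0 1 2 3 4 5)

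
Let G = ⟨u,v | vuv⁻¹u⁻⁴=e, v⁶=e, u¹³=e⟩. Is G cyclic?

Every cyclic group is abelian. But u·v = uv while v·u = u⁴v, so u·v ≠ v·u and G is not abelian. Hence G is not cyclic.

Answer: No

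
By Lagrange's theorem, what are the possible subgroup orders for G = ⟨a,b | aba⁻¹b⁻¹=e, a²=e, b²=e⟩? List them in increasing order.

|G| = 4 = 2². By Lagrange's theorem the order of any subgroup divides 4; the divisors of 4 are 1, 2, 4.

Answer: 1, 2, 4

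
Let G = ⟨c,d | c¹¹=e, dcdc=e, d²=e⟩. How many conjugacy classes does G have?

The conjugacy classes (representative and size) are:
  [e] (size 1), [c¹⁰] (size 2), [c²] (size 2), [c³] (size 2), [c⁷] (size 2), [c⁶] (size 2), [c²d] (size 11).
Class equation: 1 + 2 + 2 + 2 + 2 + 2 + 11 = 22 = |G|. So G has 7 conjugacy classes.

Answer: 7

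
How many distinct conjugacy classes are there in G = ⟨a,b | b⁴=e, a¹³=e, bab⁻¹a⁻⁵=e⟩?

The conjugacy classes (representative and size) are:
  [e] (size 1), [a] (size 4), [a²] (size 4), [a⁹] (size 4), [a¹²b] (size 13), [a⁴b²] (size 13), [a¹²b³] (size 13).
Class equation: 1 + 4 + 4 + 4 + 13 + 13 + 13 = 52 = |G|. So G has 7 conjugacy classes.

Answer: 7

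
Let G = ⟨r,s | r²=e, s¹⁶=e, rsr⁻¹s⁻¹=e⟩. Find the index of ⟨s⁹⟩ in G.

First find ord(s⁹) by computing successive powers:
  (s⁹)¹ = s⁹, (s⁹)² = s², (s⁹)³ = s¹¹, (s⁹)⁴ = s⁴, (s⁹)⁵ = s¹³, (s⁹)⁶ = s⁶, (s⁹)⁷ = s¹⁵, (s⁹)⁸ = s⁸, (s⁹)⁹ = s, (s⁹)¹⁰ = s¹⁰, (s⁹)¹¹ = s³, (s⁹)¹² = s¹², (s⁹)¹³ = s⁵, (s⁹)¹⁴ = s¹⁴, (s⁹)¹⁵ = s⁷, (s⁹)¹⁶ = e.
So |⟨s⁹⟩| = ord(s⁹) = 16. With |G| = 32, by Lagrange [G : ⟨s⁹⟩] = 32/16 = 2.

Answer: 2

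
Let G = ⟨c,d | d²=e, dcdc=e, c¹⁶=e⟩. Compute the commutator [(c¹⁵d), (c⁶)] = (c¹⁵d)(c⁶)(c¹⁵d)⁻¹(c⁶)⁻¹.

[(c¹⁵d), (c⁶)] = (c¹⁵d)·(c⁶)·(c¹⁵d)⁻¹·(c⁶)⁻¹.
  (c¹⁵d) · (c⁶) = c⁹d
  (c⁹d) · (c¹⁵d) = c¹⁰
  (c¹⁰) · (c¹⁰) = c⁴

Answer: c⁴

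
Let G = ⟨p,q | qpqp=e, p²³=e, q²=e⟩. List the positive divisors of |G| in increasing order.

|G| = 46 = 2 · 23. By Lagrange's theorem the order of any subgroup divides 46; the divisors of 46 are 1, 2, 23, 46.

Answer: 1, 2, 23, 46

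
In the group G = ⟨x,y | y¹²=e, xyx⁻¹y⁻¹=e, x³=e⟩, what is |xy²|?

Compute successive powers until reaching e:
  (xy²)¹ = xy², (xy²)² = x²y⁴, (xy²)³ = y⁶, (xy²)⁴ = xy⁸, (xy²)⁵ = x²y¹⁰, (xy²)⁶ = e.
The smallest positive k with (xy²)ᵏ = e is 6.

Answer: 6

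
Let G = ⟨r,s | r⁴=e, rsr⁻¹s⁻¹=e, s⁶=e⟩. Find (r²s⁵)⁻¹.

The order of (r²s⁵) is 6 (smallest k with (r²s⁵)ᵏ = e), so (r²s⁵)⁻¹ = (r²s⁵)⁵ = r²s.
Check: (r²s⁵) · (r²s) → (r²s⁵) · r² = s⁵;   (s⁵) · s = e, giving e as required.

Answer: r²s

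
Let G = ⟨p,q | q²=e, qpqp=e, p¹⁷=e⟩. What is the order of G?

Enumerate words in the generators, reducing via the relations: the distinct elements are
  {e, p, q, pq, p², p³, p⁴, p⁵, p⁶, p⁷, p⁸, p⁹, p²q, p³q, p¹², p¹³, p¹¹, p¹⁰, p¹⁴, p¹⁵, p¹⁶, p⁴q, p⁵q, p⁶q, p⁷q, p⁸q, p⁹q, p¹²q, p¹³q, p¹¹q, p¹⁰q, p¹⁴q, p¹⁵q, p¹⁶q}.
No further products give new elements, so |G| = 34.

Answer: 34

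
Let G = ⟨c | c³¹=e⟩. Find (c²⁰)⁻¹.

The order of (c²⁰) is 31 (smallest k with (c²⁰)ᵏ = e), so (c²⁰)⁻¹ = (c²⁰)³⁰ = c¹¹.
Check: (c²⁰) · (c¹¹) → (c²⁰) · c¹¹ = e, giving e as required.

Answer: c¹¹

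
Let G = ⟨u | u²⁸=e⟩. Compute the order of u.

Compute successive powers until reaching e:
  u¹ = u, u² = u², u³ = u³, u⁴ = u⁴, u⁵ = u⁵, u⁶ = u⁶, u⁷ = u⁷, u⁸ = u⁸, u⁹ = u⁹, u¹⁰ = u¹⁰, u¹¹ = u¹¹, u¹² = u¹², u¹³ = u¹³, u¹⁴ = u¹⁴, u¹⁵ = u¹⁵, u¹⁶ = u¹⁶, u¹⁷ = u¹⁷, u¹⁸ = u¹⁸, u¹⁹ = u¹⁹, u²⁰ = u²⁰, u²¹ = u²¹, u²² = u²², u²³ = u²³, u²⁴ = u²⁴, u²⁵ = u²⁵, u²⁶ = u²⁶, u²⁷ = u²⁷, u²⁸ = e.
The smallest positive k with uᵏ = e is 28.

Answer: 28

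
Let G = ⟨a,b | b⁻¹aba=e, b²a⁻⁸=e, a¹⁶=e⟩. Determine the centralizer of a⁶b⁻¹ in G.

⟨a⁶b⁻¹⟩ ⊆ C_G(a⁶b⁻¹) since powers of a⁶b⁻¹ commute with a⁶b⁻¹; so |C_G(a⁶b⁻¹)| ≥ |⟨a⁶b⁻¹⟩| = 4.
By orbit–stabilizer, |C_G(a⁶b⁻¹)| = |G| / |conj. class of a⁶b⁻¹| = 32 / 8 = 4.
The 4 elements commuting with a⁶b⁻¹ are {e, a⁸, a⁶b, a⁶b⁻¹}.

Answer: {e, a⁸, a⁶b, a⁶b⁻¹}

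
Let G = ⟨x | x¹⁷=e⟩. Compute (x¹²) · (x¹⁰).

Compute (x¹²) · (x¹⁰) by multiplying left to right and reducing via the relations at each step:
  (x¹²) · x¹⁰ = x⁵

Answer: x⁵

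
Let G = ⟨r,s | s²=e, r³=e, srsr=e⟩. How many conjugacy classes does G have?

The conjugacy classes (representative and size) are:
  [e] (size 1), [r] (size 2), [rs] (size 3).
Class equation: 1 + 2 + 3 = 6 = |G|. So G has 3 conjugacy classes.

Answer: 3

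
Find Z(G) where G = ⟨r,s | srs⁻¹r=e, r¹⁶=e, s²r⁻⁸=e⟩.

An element z ∈ Z(G) iff z commutes with every generator.
For example r⁸ is central: (r⁸)·r = r⁹ = r·(r⁸); (r⁸)·s = s⁻¹ = s·(r⁸).
Whereas r ∉ Z(G) since r·s = rs ≠ r⁷s⁻¹ = s·r.
Checking each of the 32 elements this way gives Z(G) = {e, r⁸}, of order 2.

Answer: {e, r⁸}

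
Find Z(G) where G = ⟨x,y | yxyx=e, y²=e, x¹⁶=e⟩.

An element z ∈ Z(G) iff z commutes with every generator.
For example x⁸ is central: (x⁸)·x = x⁹ = x·(x⁸); (x⁸)·y = x⁸y = y·(x⁸).
Whereas x ∉ Z(G) since x·y = xy ≠ x¹⁵y = y·x.
Checking each of the 32 elements this way gives Z(G) = {e, x⁸}, of order 2.

Answer: {e, x⁸}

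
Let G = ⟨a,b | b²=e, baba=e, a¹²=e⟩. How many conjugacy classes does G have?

The conjugacy classes (representative and size) are:
  [e] (size 1), [a¹¹] (size 2), [a²] (size 2), [a⁹] (size 2), [a⁴] (size 2), [a⁵] (size 2), [a⁶] (size 1), [b] (size 6), [ab] (size 6).
Class equation: 1 + 2 + 2 + 2 + 2 + 2 + 1 + 6 + 6 = 24 = |G|. So G has 9 conjugacy classes.

Answer: 9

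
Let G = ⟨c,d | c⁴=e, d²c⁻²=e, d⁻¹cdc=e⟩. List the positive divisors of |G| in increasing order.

|G| = 8 = 2³. By Lagrange's theorem the order of any subgroup divides 8; the divisors of 8 are 1, 2, 4, 8.

Answer: 1, 2, 4, 8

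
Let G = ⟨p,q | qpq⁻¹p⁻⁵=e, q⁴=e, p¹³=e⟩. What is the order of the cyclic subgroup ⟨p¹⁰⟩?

|⟨p¹⁰⟩| equals the order of p¹⁰. Compute successive powers until reaching e:
  (p¹⁰)¹ = p¹⁰, (p¹⁰)² = p⁷, (p¹⁰)³ = p⁴, (p¹⁰)⁴ = p, (p¹⁰)⁵ = p¹¹, (p¹⁰)⁶ = p⁸, (p¹⁰)⁷ = p⁵, (p¹⁰)⁸ = p², (p¹⁰)⁹ = p¹², (p¹⁰)¹⁰ = p⁹, (p¹⁰)¹¹ = p⁶, (p¹⁰)¹² = p³, (p¹⁰)¹³ = e.
The smallest positive k with (p¹⁰)ᵏ = e is 13, so |⟨p¹⁰⟩| = 13.

Answer: 13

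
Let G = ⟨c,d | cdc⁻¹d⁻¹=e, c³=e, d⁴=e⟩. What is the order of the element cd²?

Compute successive powers until reaching e:
  (cd²)¹ = cd², (cd²)² = c², (cd²)³ = d², (cd²)⁴ = c, (cd²)⁵ = c²d², (cd²)⁶ = e.
The smallest positive k with (cd²)ᵏ = e is 6.

Answer: 6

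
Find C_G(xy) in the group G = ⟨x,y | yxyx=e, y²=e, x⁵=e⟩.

⟨xy⟩ ⊆ C_G(xy) since powers of xy commute with xy; so |C_G(xy)| ≥ |⟨xy⟩| = 2.
By orbit–stabilizer, |C_G(xy)| = |G| / |conj. class of xy| = 10 / 5 = 2.
The 2 elements commuting with xy are {e, xy}.

Answer: {e, xy}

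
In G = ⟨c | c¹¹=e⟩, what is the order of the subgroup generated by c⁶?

|⟨c⁶⟩| equals the order of c⁶. Compute successive powers until reaching e:
  (c⁶)¹ = c⁶, (c⁶)² = c, (c⁶)³ = c⁷, (c⁶)⁴ = c², (c⁶)⁵ = c⁸, (c⁶)⁶ = c³, (c⁶)⁷ = c⁹, (c⁶)⁸ = c⁴, (c⁶)⁹ = c¹⁰, (c⁶)¹⁰ = c⁵, (c⁶)¹¹ = e.
The smallest positive k with (c⁶)ᵏ = e is 11, so |⟨c⁶⟩| = 11.

Answer: 11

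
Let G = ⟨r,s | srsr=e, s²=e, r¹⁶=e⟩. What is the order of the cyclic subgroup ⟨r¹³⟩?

|⟨r¹³⟩| equals the order of r¹³. Compute successive powers until reaching e:
  (r¹³)¹ = r¹³, (r¹³)² = r¹⁰, (r¹³)³ = r⁷, (r¹³)⁴ = r⁴, (r¹³)⁵ = r, (r¹³)⁶ = r¹⁴, (r¹³)⁷ = r¹¹, (r¹³)⁸ = r⁸, (r¹³)⁹ = r⁵, (r¹³)¹⁰ = r², (r¹³)¹¹ = r¹⁵, (r¹³)¹² = r¹², (r¹³)¹³ = r⁹, (r¹³)¹⁴ = r⁶, (r¹³)¹⁵ = r³, (r¹³)¹⁶ = e.
The smallest positive k with (r¹³)ᵏ = e is 16, so |⟨r¹³⟩| = 16.

Answer: 16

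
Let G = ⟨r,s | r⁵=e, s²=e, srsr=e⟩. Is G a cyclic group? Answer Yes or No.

Every cyclic group is abelian. But r·s = rs while s·r = r⁴s, so r·s ≠ s·r and G is not abelian. Hence G is not cyclic.

Answer: No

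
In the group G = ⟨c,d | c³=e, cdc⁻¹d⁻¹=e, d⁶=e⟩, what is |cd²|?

Compute successive powers until reaching e:
  (cd²)¹ = cd², (cd²)² = c²d⁴, (cd²)³ = e.
The smallest positive k with (cd²)ᵏ = e is 3.

Answer: 3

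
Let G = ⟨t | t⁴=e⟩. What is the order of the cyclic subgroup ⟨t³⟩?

|⟨t³⟩| equals the order of t³. Compute successive powers until reaching e:
  (t³)¹ = t³, (t³)² = t², (t³)³ = t, (t³)⁴ = e.
The smallest positive k with (t³)ᵏ = e is 4, so |⟨t³⟩| = 4.

Answer: 4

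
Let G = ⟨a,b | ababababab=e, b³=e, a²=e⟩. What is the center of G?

An element z ∈ Z(G) iff z commutes with every generator.
For example e is central: e·a = a = a·e; e·b = b = b·e.
Whereas a ∉ Z(G) since a·b = ab ≠ ba = b·a.
Checking each of the 60 elements this way gives Z(G) = {e}, of order 1.

Answer: {e}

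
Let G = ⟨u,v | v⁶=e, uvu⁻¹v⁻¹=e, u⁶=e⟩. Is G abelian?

Each pair of generators commutes: u·v = uv = v·u. Since the generators pairwise commute, every element of G commutes with every other, so G is abelian.

Answer: Yes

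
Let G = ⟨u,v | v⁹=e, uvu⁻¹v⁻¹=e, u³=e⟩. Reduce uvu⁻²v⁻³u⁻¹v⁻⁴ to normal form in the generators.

Multiply left to right, reducing at each step:
  u · v = uv
  (uv) · u⁻² = u²v
  (u²v) · v⁻³ = u²v⁷
  (u²v⁷) · u⁻¹ = uv⁷
  (uv⁷) · v⁻⁴ = uv³

Answer: uv³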